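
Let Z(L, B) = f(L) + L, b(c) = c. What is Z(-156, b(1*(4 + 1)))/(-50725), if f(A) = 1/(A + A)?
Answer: 48673/15826200 ≈ 0.0030755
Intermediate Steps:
f(A) = 1/(2*A)
Z(L, B) = L + 1/(2*L) (Z(L, B) = 1/(2*L) + L = L + 1/(2*L))
Z(-156, b(1*(4 + 1)))/(-50725) = (-156 + (½)/(-156))/(-50725) = (-156 + (½)*(-1/156))*(-1/50725) = (-156 - 1/312)*(-1/50725) = -48673/312*(-1/50725) = 48673/15826200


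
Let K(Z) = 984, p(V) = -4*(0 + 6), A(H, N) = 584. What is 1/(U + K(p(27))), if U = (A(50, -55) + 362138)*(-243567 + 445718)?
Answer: 1/73324616006 ≈ 1.3638e-11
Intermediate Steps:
U = 73324615022 (U = (584 + 362138)*(-243567 + 445718) = 362722*202151 = 73324615022)
p(V) = -24 (p(V) = -4*6 = -24)
1/(U + K(p(27))) = 1/(73324615022 + 984) = 1/73324616006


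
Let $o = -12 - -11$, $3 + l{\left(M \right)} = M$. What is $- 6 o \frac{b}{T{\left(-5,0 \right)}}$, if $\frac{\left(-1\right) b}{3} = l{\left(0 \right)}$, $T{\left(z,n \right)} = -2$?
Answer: $-27$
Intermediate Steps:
$l{\left(M \right)} = -3 + M$
$b = 9$ ($b = - 3 \left(-3 + 0\right) = \left(-3\right) \left(-3\right) = 9$)
$o = -1$ ($o = -12 + 11 = -1$)
$- 6 o \frac{b}{T{\left(-5,0 \right)}} = \left(-6\right) \left(-1\right) \frac{9}{-2} = 6 \cdot 9 \left(- \frac{1}{2}\right) = 6 \left(- \frac{9}{2}\right) = -27$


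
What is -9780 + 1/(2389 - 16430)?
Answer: -137320981/14041 ≈ -9780.0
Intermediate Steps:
-9780 + 1/(2389 - 16430) = -9780 + 1/(-14041) = -9780 - 1/14041 = -137320981/14041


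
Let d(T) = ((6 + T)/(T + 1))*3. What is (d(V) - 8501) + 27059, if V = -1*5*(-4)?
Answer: 129932/7 ≈ 18562.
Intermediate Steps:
V = 20 (V = -5*(-4) = 20)
d(T) = 3*(6 + T)/(1 + T) (d(T) = ((6 + T)/(1 + T))*3 = 3*(6 + T)/(1 + T))
(d(V) - 8501) + 27059 = (3*(6 + 20)/(1 + 20) - 8501) + 27059 = (3*26/21 - 8501) + 27059 = (3*(1/21)*26 - 8501) + 27059 = (26/7 - 8501) + 27059 = -59481/7 + 27059 = 129932/7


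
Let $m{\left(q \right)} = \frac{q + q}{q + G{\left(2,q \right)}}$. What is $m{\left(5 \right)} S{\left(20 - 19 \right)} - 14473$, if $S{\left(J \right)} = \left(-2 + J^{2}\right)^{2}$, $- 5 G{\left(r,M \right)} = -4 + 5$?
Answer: $- \frac{173651}{12} \approx -14471.0$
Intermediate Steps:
$G{\left(r,M \right)} = - \frac{1}{5}$ ($G{\left(r,M \right)} = - \frac{-4 + 5}{5} = \left(- \frac{1}{5}\right) 1 = - \frac{1}{5}$)
$m{\left(q \right)} = \frac{2 q}{- \frac{1}{5} + q}$ ($m{\left(q \right)} = \frac{q + q}{q - \frac{1}{5}} = \frac{2 q}{- \frac{1}{5} + q}$)
$m{\left(5 \right)} S{\left(20 - 19 \right)} - 14473 = 10 \cdot 5 \frac{1}{-1 + 5 \cdot 5} \left(-2 + \left(20 - 19\right)^{2}\right)^{2} - 14473 = 10 \cdot 5 \frac{1}{-1 + 25} \left(-2 + \left(20 - 19\right)^{2}\right)^{2} - 14473 = 10 \cdot 5 \cdot \frac{1}{24} \left(-2 + 1^{2}\right)^{2} - 14473 = 10 \cdot 5 \cdot \frac{1}{24} \left(-2 + 1\right)^{2} - 14473 = \frac{25 \left(-1\right)^{2}}{12} - 14473 = \frac{25}{12} \cdot 1 - 14473 = \frac{25}{12} - 14473 = - \frac{173651}{12}$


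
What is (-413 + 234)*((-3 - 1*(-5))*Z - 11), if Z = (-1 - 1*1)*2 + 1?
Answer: 3043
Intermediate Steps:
Z = -3 (Z = (-1 - 1)*2 + 1 = -2*2 + 1 = -4 + 1 = -3)
(-413 + 234)*((-3 - 1*(-5))*Z - 11) = (-413 + 234)*((-3 - 1*(-5))*(-3) - 11) = -179*((-3 + 5)*(-3) - 11) = -179*(2*(-3) - 11) = -179*(-6 - 11) = -179*(-17) = 3043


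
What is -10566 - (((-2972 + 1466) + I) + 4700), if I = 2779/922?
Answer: -12689499/922 ≈ -13763.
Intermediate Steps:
I = 2779/922 (I = 2779*(1/922) = 2779/922 ≈ 3.0141)
-10566 - (((-2972 + 1466) + I) + 4700) = -10566 - (((-2972 + 1466) + 2779/922) + 4700) = -10566 - ((-1506 + 2779/922) + 4700) = -10566 - (-1385753/922 + 4700) = -10566 - 1*2947647/922 = -10566 - 2947647/922 = -12689499/922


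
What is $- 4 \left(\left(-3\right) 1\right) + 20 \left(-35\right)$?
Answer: $-688$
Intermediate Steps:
$- 4 \left(\left(-3\right) 1\right) + 20 \left(-35\right) = \left(-4\right) \left(-3\right) - 700 = 12 - 700 = -688$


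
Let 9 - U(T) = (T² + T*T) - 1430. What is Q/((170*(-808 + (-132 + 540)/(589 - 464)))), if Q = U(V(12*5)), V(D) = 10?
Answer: -30975/3420128 ≈ -0.0090567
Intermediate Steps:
U(T) = 1439 - 2*T² (U(T) = 9 - ((T² + T*T) - 1430) = 9 - ((T² + T²) - 1430) = 9 - (2*T² - 1430) = 9 - (-1430 + 2*T²) = 9 + (1430 - 2*T²) = 1439 - 2*T²)
Q = 1239 (Q = 1439 - 2*10² = 1439 - 2*100 = 1439 - 200 = 1239)
Q/((170*(-808 + (-132 + 540)/(589 - 464)))) = 1239/((170*(-808 + (-132 + 540)/(589 - 464)))) = 1239/((170*(-808 + 408/125))) = 1239/((170*(-100592/125))) = 1239/(-3420128/25) = 1239*(-25/3420128) = -30975/3420128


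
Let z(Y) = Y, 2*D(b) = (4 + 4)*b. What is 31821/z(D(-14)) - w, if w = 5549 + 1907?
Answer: -449357/56 ≈ -8024.2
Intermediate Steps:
D(b) = 4*b (D(b) = ((4 + 4)*b)/2 = (8*b)/2 = 4*b)
w = 7456
31821/z(D(-14)) - w = 31821/((4*(-14))) - 1*7456 = 31821/(-56) - 7456 = 31821*(-1/56) - 7456 = -31821/56 - 7456 = -449357/56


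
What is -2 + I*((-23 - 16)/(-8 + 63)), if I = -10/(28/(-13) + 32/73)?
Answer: -54919/8954 ≈ -6.1335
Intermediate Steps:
I = 4745/814 (I = -10/(28*(-1/13) + 32*(1/73)) = -10/(-28/13 + 32/73) = -10/(-1628/949) = -10*(-949/1628) = 4745/814 ≈ 5.8292)
-2 + I*((-23 - 16)/(-8 + 63)) = -2 + 4745*((-23 - 16)/(-8 + 63))/814 = -2 + 4745*(-39/55)/814 = -2 + 4745*(-39*1/55)/814 = -2 + (4745/814)*(-39/55) = -2 - 37011/8954 = -54919/8954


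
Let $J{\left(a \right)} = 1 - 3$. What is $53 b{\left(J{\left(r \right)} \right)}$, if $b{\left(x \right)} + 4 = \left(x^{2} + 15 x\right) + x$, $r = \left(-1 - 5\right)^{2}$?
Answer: $-1696$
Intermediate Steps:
$r = 36$ ($r = \left(-6\right)^{2} = 36$)
$J{\left(a \right)} = -2$
$b{\left(x \right)} = -4 + x^{2} + 16 x$ ($b{\left(x \right)} = -4 + \left(\left(x^{2} + 15 x\right) + x\right) = -4 + \left(x^{2} + 16 x\right) = -4 + x^{2} + 16 x$)
$53 b{\left(J{\left(r \right)} \right)} = 53 \left(-4 + \left(-2\right)^{2} + 16 \left(-2\right)\right) = 53 \left(-4 + 4 - 32\right) = 53 \left(-32\right) = -1696$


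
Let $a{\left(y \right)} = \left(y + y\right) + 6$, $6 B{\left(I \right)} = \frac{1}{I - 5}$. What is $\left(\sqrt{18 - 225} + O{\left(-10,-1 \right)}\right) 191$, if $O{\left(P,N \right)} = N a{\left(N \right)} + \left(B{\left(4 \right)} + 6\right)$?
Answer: $\frac{2101}{6} + 573 i \sqrt{23} \approx 350.17 + 2748.0 i$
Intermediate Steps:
$B{\left(I \right)} = \frac{1}{6 \left(-5 + I\right)}$ ($B{\left(I \right)} = \frac{1}{6 \left(I - 5\right)} = \frac{1}{6 \left(-5 + I\right)}$)
$a{\left(y \right)} = 6 + 2 y$ ($a{\left(y \right)} = 2 y + 6 = 6 + 2 y$)
$O{\left(P,N \right)} = \frac{35}{6} + N \left(6 + 2 N\right)$ ($O{\left(P,N \right)} = N \left(6 + 2 N\right) + \left(\frac{1}{6 \left(-5 + 4\right)} + 6\right) = N \left(6 + 2 N\right) + \left(\frac{1}{6 \left(-1\right)} + 6\right) = N \left(6 + 2 N\right) + \left(\frac{1}{6} \left(-1\right) + 6\right) = N \left(6 + 2 N\right) + \left(- \frac{1}{6} + 6\right) = N \left(6 + 2 N\right) + \frac{35}{6} = \frac{35}{6} + N \left(6 + 2 N\right)$)
$\left(\sqrt{18 - 225} + O{\left(-10,-1 \right)}\right) 191 = \left(\sqrt{18 - 225} + \left(\frac{35}{6} + 2 \left(-1\right) \left(3 - 1\right)\right)\right) 191 = \left(\sqrt{-207} + \left(\frac{35}{6} + 2 \left(-1\right) 2\right)\right) 191 = \left(3 i \sqrt{23} + \left(\frac{35}{6} - 4\right)\right) 191 = \left(3 i \sqrt{23} + \frac{11}{6}\right) 191 = \left(\frac{11}{6} + 3 i \sqrt{23}\right) 191 = \frac{2101}{6} + 573 i \sqrt{23}$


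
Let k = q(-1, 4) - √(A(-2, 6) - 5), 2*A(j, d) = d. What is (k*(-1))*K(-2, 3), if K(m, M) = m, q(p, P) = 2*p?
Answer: -4 - 2*I*√2 ≈ -4.0 - 2.8284*I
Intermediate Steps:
A(j, d) = d/2
k = -2 - I*√2 (k = 2*(-1) - √((½)*6 - 5) = -2 - √(3 - 5) = -2 - √(-2) = -2 - I*√2 ≈ -2.0 - 1.4142*I)
(k*(-1))*K(-2, 3) = ((-2 - I*√2)*(-1))*(-2) = (2 + I*√2)*(-2) = -4 - 2*I*√2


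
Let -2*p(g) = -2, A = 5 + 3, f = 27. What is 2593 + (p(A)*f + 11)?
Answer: 2631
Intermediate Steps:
A = 8
p(g) = 1 (p(g) = -½*(-2) = 1)
2593 + (p(A)*f + 11) = 2593 + (1*27 + 11) = 2593 + (27 + 11) = 2593 + 38 = 2631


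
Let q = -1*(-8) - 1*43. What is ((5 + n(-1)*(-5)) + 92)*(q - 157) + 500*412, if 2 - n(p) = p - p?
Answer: 189296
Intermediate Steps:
n(p) = 2 (n(p) = 2 - (p - p) = 2 - 1*0 = 2 + 0 = 2)
q = -35 (q = 8 - 43 = -35)
((5 + n(-1)*(-5)) + 92)*(q - 157) + 500*412 = ((5 + 2*(-5)) + 92)*(-35 - 157) + 500*412 = ((5 - 10) + 92)*(-192) + 206000 = (-5 + 92)*(-192) + 206000 = 87*(-192) + 206000 = -16704 + 206000 = 189296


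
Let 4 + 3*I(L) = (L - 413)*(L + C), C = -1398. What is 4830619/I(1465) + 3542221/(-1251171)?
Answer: 17882135478467/88182532080 ≈ 202.79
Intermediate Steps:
I(L) = -4/3 + (-1398 + L)*(-413 + L)/3 (I(L) = -4/3 + ((L - 413)*(L - 1398))/3 = -4/3 + ((-413 + L)*(-1398 + L))/3 = -4/3 + ((-1398 + L)*(-413 + L))/3 = -4/3 + (-1398 + L)*(-413 + L)/3)
4830619/I(1465) + 3542221/(-1251171) = 4830619/(577370/3 - 1811/3*1465 + (⅓)*1465²) + 3542221/(-1251171) = 4830619/(577370/3 - 2653115/3 + (⅓)*2146225) + 3542221*(-1/1251171) = 4830619/(577370/3 - 2653115/3 + 2146225/3) - 3542221/1251171 = 4830619/(70480/3) - 3542221/1251171 = 4830619*(3/70480) - 3542221/1251171 = 14491857/70480 - 3542221/1251171 = 17882135478467/88182532080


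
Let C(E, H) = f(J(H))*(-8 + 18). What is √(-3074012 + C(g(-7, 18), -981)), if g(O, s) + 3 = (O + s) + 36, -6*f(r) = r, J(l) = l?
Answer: I*√3072377 ≈ 1752.8*I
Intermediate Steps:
f(r) = -r/6
g(O, s) = 33 + O + s (g(O, s) = -3 + ((O + s) + 36) = -3 + (36 + O + s) = 33 + O + s)
C(E, H) = -5*H/3 (C(E, H) = (-H/6)*(-8 + 18) = -H/6*10 = -5*H/3)
√(-3074012 + C(g(-7, 18), -981)) = √(-3074012 - 5/3*(-981)) = √(-3074012 + 1635) = √(-3072377) = I*√3072377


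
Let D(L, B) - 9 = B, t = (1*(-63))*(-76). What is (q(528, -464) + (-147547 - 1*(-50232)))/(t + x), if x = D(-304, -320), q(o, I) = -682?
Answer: -97997/4477 ≈ -21.889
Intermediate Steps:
t = 4788 (t = -63*(-76) = 4788)
D(L, B) = 9 + B
x = -311 (x = 9 - 320 = -311)
(q(528, -464) + (-147547 - 1*(-50232)))/(t + x) = (-682 + (-147547 - 1*(-50232)))/(4788 - 311) = (-682 + (-147547 + 50232))/4477 = (-682 - 97315)*(1/4477) = -97997*1/4477 = -97997/4477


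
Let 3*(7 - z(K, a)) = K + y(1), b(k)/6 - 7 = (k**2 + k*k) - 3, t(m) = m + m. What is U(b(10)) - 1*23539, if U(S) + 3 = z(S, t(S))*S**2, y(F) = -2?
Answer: -599793334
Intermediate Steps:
t(m) = 2*m
b(k) = 24 + 12*k**2 (b(k) = 42 + 6*((k**2 + k*k) - 3) = 42 + 6*((k**2 + k**2) - 3) = 42 + 6*(2*k**2 - 3) = 42 + 6*(-3 + 2*k**2) = 42 + (-18 + 12*k**2) = 24 + 12*k**2)
z(K, a) = 23/3 - K/3 (z(K, a) = 7 - (K - 2)/3 = 7 - (-2 + K)/3 = 7 + (2/3 - K/3) = 23/3 - K/3)
U(S) = -3 + S**2*(23/3 - S/3) (U(S) = -3 + (23/3 - S/3)*S**2 = -3 + S**2*(23/3 - S/3))
U(b(10)) - 1*23539 = (-3 + (24 + 12*10**2)**2*(23 - (24 + 12*10**2))/3) - 1*23539 = (-3 + (24 + 12*100)**2*(23 - (24 + 12*100))/3) - 23539 = (-3 + (24 + 1200)**2*(23 - (24 + 1200))/3) - 23539 = (-3 + (1/3)*1224**2*(23 - 1*1224)) - 23539 = (-3 + (1/3)*1498176*(23 - 1224)) - 23539 = (-3 + (1/3)*1498176*(-1201)) - 23539 = (-3 - 599769792) - 23539 = -599769795 - 23539 = -599793334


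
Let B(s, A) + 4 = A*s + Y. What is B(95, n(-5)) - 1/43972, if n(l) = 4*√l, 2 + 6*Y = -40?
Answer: -483693/43972 + 380*I*√5 ≈ -11.0 + 849.71*I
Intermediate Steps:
Y = -7 (Y = -⅓ + (⅙)*(-40) = -⅓ - 20/3 = -7)
B(s, A) = -11 + A*s (B(s, A) = -4 + (A*s - 7) = -4 + (-7 + A*s) = -11 + A*s)
B(95, n(-5)) - 1/43972 = (-11 + (4*√(-5))*95) - 1/43972 = (-11 + (4*(I*√5))*95) - 1*1/43972 = (-11 + (4*I*√5)*95) - 1/43972 = (-11 + 380*I*√5) - 1/43972 = -483693/43972 + 380*I*√5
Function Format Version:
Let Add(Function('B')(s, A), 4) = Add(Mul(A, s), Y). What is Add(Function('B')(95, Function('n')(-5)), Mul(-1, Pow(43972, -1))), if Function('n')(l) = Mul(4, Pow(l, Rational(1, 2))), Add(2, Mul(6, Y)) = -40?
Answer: Add(Rational(-483693, 43972), Mul(380, I, Pow(5, Rational(1, 2)))) ≈ Add(-11.000, Mul(849.71, I))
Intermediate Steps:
Y = -7 (Y = Add(Rational(-1, 3), Mul(Rational(1, 6), -40)) = Add(Rational(-1, 3), Rational(-20, 3)) = -7)
Function('B')(s, A) = Add(-11, Mul(A, s)) (Function('B')(s, A) = Add(-4, Add(Mul(A, s), -7)) = Add(-4, Add(-7, Mul(A, s))) = Add(-11, Mul(A, s)))
Add(Function('B')(95, Function('n')(-5)), Mul(-1, Pow(43972, -1))) = Add(Add(-11, Mul(Mul(4, Pow(-5, Rational(1, 2))), 95)), Mul(-1, Pow(43972, -1))) = Add(Add(-11, Mul(Mul(4, Mul(I, Pow(5, Rational(1, 2)))), 95)), Mul(-1, Rational(1, 43972))) = Add(Add(-11, Mul(Mul(4, I, Pow(5, Rational(1, 2))), 95)), Rational(-1, 43972)) = Add(Add(-11, Mul(380, I, Pow(5, Rational(1, 2)))), Rational(-1, 43972)) = Add(Rational(-483693, 43972), Mul(380, I, Pow(5, Rational(1, 2))))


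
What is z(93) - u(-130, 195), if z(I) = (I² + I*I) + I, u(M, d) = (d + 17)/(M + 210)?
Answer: 347767/20 ≈ 17388.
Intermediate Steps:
u(M, d) = (17 + d)/(210 + M)
z(I) = I + 2*I² (z(I) = (I² + I²) + I = 2*I² + I = I + 2*I²)
z(93) - u(-130, 195) = 93*(1 + 2*93) - (17 + 195)/(210 - 130) = 93*(1 + 186) - 212/80 = 93*187 - 212/80 = 17391 - 1*53/20 = 17391 - 53/20 = 347767/20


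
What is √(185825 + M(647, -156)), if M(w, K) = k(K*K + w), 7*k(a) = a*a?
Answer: 2*√22337538 ≈ 9452.5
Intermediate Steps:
k(a) = a²/7 (k(a) = (a*a)/7 = a²/7)
M(w, K) = (w + K²)²/7 (M(w, K) = (K*K + w)²/7 = (K² + w)²/7 = (w + K²)²/7)
√(185825 + M(647, -156)) = √(185825 + (647 + (-156)²)²/7) = √(185825 + (647 + 24336)²/7) = √(185825 + (⅐)*24983²) = √(185825 + (⅐)*624150289) = √(185825 + 89164327) = √89350152 = 2*√22337538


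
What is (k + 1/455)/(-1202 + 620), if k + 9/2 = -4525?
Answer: 4121843/529620 ≈ 7.7826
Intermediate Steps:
k = -9059/2 (k = -9/2 - 4525 = -9059/2 ≈ -4529.5)
(k + 1/455)/(-1202 + 620) = (-9059/2 + 1/455)/(-1202 + 620) = (-9059/2 + 1/455)/(-582) = -4121843/910*(-1/582) = 4121843/529620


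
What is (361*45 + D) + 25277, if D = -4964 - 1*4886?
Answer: 31672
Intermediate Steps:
D = -9850 (D = -4964 - 4886 = -9850)
(361*45 + D) + 25277 = (361*45 - 9850) + 25277 = (16245 - 9850) + 25277 = 6395 + 25277 = 31672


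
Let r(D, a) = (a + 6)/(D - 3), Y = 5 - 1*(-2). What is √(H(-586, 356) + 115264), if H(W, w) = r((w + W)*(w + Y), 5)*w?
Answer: 2*√22319843307593/27831 ≈ 339.51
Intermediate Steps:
Y = 7 (Y = 5 + 2 = 7)
r(D, a) = (6 + a)/(-3 + D)
H(W, w) = 11*w/(-3 + (7 + w)*(W + w)) (H(W, w) = ((6 + 5)/(-3 + (w + W)*(w + 7)))*w = (11/(-3 + (W + w)*(7 + w)))*w = (11/(-3 + (7 + w)*(W + w)))*w = 11*w/(-3 + (7 + w)*(W + w)))
√(H(-586, 356) + 115264) = √(11*356/(-3 + 356² + 7*(-586) + 7*356 - 586*356) + 115264) = √(11*356/(-3 + 126736 - 4102 + 2492 - 208616) + 115264) = √(11*356/(-83493) + 115264) = √(11*356*(-1/83493) + 115264) = √(-3916/83493 + 115264) = √(9623733236/83493) = 2*√22319843307593/27831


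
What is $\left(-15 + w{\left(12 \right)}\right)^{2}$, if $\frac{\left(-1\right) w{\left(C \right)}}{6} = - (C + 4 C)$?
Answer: $119025$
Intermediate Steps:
$w{\left(C \right)} = 30 C$ ($w{\left(C \right)} = - 6 \left(- (C + 4 C)\right) = - 6 \left(- 5 C\right) = 30 C$)
$\left(-15 + w{\left(12 \right)}\right)^{2} = \left(-15 + 30 \cdot 12\right)^{2} = \left(-15 + 360\right)^{2} = 345^{2} = 119025$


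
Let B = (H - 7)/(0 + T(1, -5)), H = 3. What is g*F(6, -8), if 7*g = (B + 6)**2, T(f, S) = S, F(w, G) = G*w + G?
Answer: -9248/25 ≈ -369.92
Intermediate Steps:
F(w, G) = G + G*w
B = 4/5 (B = (3 - 7)/(0 - 5) = -4/(-5) = -4*(-1/5) = 4/5 ≈ 0.80000)
g = 1156/175 (g = (4/5 + 6)**2/7 = (34/5)**2/7 = (1/7)*(1156/25) = 1156/175 ≈ 6.6057)
g*F(6, -8) = 1156*(-8*(1 + 6))/175 = 1156*(-8*7)/175 = (1156/175)*(-56) = -9248/25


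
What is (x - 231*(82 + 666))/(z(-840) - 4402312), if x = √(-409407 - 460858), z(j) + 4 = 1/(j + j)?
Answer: 290283840/7395890881 - 1680*I*√870265/7395890881 ≈ 0.039249 - 0.00021191*I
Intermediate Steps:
z(j) = -4 + 1/(2*j) (z(j) = -4 + 1/(j + j) = -4 + 1/(2*j))
x = I*√870265 (x = √(-870265) = I*√870265 ≈ 932.88*I)
(x - 231*(82 + 666))/(z(-840) - 4402312) = (I*√870265 - 231*(82 + 666))/((-4 + (½)/(-840)) - 4402312) = (I*√870265 - 231*748)/((-4 + (½)*(-1/840)) - 4402312) = (I*√870265 - 172788)/((-4 - 1/1680) - 4402312) = (-172788 + I*√870265)/(-6721/1680 - 4402312) = (-172788 + I*√870265)/(-7395890881/1680) = (-172788 + I*√870265)*(-1680/7395890881) = 290283840/7395890881 - 1680*I*√870265/7395890881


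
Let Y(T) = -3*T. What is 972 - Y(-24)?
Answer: 900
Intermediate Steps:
972 - Y(-24) = 972 - (-3)*(-24) = 972 - 1*72 = 972 - 72 = 900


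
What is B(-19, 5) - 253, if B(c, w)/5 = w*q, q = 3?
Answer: -178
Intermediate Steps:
B(c, w) = 15*w (B(c, w) = 5*(w*3) = 5*(3*w) = 15*w)
B(-19, 5) - 253 = 15*5 - 253 = 75 - 253 = -178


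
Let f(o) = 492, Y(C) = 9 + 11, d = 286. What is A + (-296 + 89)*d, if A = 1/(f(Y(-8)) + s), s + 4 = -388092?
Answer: -22946932009/387604 ≈ -59202.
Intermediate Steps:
Y(C) = 20
s = -388096 (s = -4 - 388092 = -388096)
A = -1/387604 (A = 1/(492 - 388096) = 1/(-387604) = -1/387604 ≈ -2.5800e-6)
A + (-296 + 89)*d = -1/387604 + (-296 + 89)*286 = -1/387604 - 207*286 = -1/387604 - 59202 = -22946932009/387604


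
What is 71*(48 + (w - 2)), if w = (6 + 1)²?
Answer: 6745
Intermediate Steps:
w = 49 (w = 7² = 49)
71*(48 + (w - 2)) = 71*(48 + (49 - 2)) = 71*(48 + 47) = 71*95 = 6745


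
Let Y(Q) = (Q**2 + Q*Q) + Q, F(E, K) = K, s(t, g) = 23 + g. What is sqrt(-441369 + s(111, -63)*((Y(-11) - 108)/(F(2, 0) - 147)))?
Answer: I*sqrt(21625441)/7 ≈ 664.33*I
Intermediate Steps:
Y(Q) = Q + 2*Q**2 (Y(Q) = (Q**2 + Q**2) + Q = 2*Q**2 + Q = Q + 2*Q**2)
sqrt(-441369 + s(111, -63)*((Y(-11) - 108)/(F(2, 0) - 147))) = sqrt(-441369 + (23 - 63)*((-11*(1 + 2*(-11)) - 108)/(0 - 147))) = sqrt(-441369 - 40*(-11*(1 - 22) - 108)/(-147)) = sqrt(-441369 - 40*(-11*(-21) - 108)*(-1)/147) = sqrt(-441369 - 40*(231 - 108)*(-1)/147) = sqrt(-441369 - 4920*(-1)/147) = sqrt(-441369 - 40*(-41/49)) = sqrt(-441369 + 1640/49) = sqrt(-21625441/49) = I*sqrt(21625441)/7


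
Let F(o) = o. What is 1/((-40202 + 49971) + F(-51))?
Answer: 1/9718 ≈ 0.00010290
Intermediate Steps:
1/((-40202 + 49971) + F(-51)) = 1/((-40202 + 49971) - 51) = 1/(9769 - 51) = 1/9718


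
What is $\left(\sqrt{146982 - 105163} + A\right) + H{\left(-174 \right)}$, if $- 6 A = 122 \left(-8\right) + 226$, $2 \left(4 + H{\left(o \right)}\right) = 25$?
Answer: $\frac{267}{2} + \sqrt{41819} \approx 338.0$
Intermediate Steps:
$H{\left(o \right)} = \frac{17}{2}$ ($H{\left(o \right)} = -4 + \frac{1}{2} \cdot 25 = -4 + \frac{25}{2} = \frac{17}{2}$)
$A = 125$ ($A = - \frac{122 \left(-8\right) + 226}{6} = - \frac{-976 + 226}{6} = \left(- \frac{1}{6}\right) \left(-750\right) = 125$)
$\left(\sqrt{146982 - 105163} + A\right) + H{\left(-174 \right)} = \left(\sqrt{146982 - 105163} + 125\right) + \frac{17}{2} = \left(\sqrt{41819} + 125\right) + \frac{17}{2} = \left(125 + \sqrt{41819}\right) + \frac{17}{2} = \frac{267}{2} + \sqrt{41819}$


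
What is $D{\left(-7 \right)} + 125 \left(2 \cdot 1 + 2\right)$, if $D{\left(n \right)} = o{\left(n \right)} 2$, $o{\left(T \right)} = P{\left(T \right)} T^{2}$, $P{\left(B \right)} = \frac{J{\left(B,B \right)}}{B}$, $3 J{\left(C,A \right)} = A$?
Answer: $\frac{1598}{3} \approx 532.67$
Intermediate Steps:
$J{\left(C,A \right)} = \frac{A}{3}$
$P{\left(B \right)} = \frac{1}{3}$ ($P{\left(B \right)} = \frac{\frac{1}{3} B}{B} = \frac{1}{3}$)
$o{\left(T \right)} = \frac{T^{2}}{3}$
$D{\left(n \right)} = \frac{2 n^{2}}{3}$ ($D{\left(n \right)} = \frac{n^{2}}{3} \cdot 2 = \frac{2 n^{2}}{3}$)
$D{\left(-7 \right)} + 125 \left(2 \cdot 1 + 2\right) = \frac{2 \left(-7\right)^{2}}{3} + 125 \left(2 \cdot 1 + 2\right) = \frac{2}{3} \cdot 49 + 125 \left(2 + 2\right) = \frac{98}{3} + 125 \cdot 4 = \frac{98}{3} + 500 = \frac{1598}{3}$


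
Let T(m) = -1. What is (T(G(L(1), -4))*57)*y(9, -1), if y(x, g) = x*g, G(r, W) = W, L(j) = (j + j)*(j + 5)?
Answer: 513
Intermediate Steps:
L(j) = 2*j*(5 + j) (L(j) = (2*j)*(5 + j) = 2*j*(5 + j))
y(x, g) = g*x
(T(G(L(1), -4))*57)*y(9, -1) = (-1*57)*(-1*9) = -57*(-9) = 513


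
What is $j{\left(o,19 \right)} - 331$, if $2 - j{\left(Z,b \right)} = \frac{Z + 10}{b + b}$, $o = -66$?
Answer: $- \frac{6223}{19} \approx -327.53$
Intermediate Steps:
$j{\left(Z,b \right)} = 2 - \frac{10 + Z}{2 b}$ ($j{\left(Z,b \right)} = 2 - \frac{Z + 10}{b + b} = 2 - \frac{10 + Z}{2 b}$)
$j{\left(o,19 \right)} - 331 = \frac{-10 - -66 + 4 \cdot 19}{2 \cdot 19} - 331 = \frac{1}{2} \cdot \frac{1}{19} \left(-10 + 66 + 76\right) - 331 = \frac{1}{2} \cdot \frac{1}{19} \cdot 132 - 331 = \frac{66}{19} - 331 = - \frac{6223}{19}$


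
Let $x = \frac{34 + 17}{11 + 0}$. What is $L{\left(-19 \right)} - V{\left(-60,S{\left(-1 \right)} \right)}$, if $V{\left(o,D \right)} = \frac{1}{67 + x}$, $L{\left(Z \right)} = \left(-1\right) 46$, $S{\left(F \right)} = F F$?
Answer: $- \frac{36259}{788} \approx -46.014$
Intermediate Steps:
$S{\left(F \right)} = F^{2}$
$L{\left(Z \right)} = -46$
$x = \frac{51}{11} \approx 4.6364$
$V{\left(o,D \right)} = \frac{11}{788}$ ($V{\left(o,D \right)} = \frac{1}{67 + \frac{51}{11}} = \frac{1}{\frac{788}{11}} = \frac{11}{788}$)
$L{\left(-19 \right)} - V{\left(-60,S{\left(-1 \right)} \right)} = -46 - \frac{11}{788} = - \frac{36259}{788}$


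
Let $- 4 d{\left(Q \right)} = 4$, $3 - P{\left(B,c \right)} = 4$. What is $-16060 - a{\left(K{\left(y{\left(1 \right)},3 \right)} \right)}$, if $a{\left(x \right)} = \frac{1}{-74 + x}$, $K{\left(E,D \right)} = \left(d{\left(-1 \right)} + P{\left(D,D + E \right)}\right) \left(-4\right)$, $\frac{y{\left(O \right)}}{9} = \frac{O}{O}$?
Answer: $- \frac{1059959}{66} \approx -16060.0$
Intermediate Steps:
$y{\left(O \right)} = 9$ ($y{\left(O \right)} = 9 \frac{O}{O} = 9 \cdot 1 = 9$)
$P{\left(B,c \right)} = -1$ ($P{\left(B,c \right)} = 3 - 4 = -1$)
$d{\left(Q \right)} = -1$ ($d{\left(Q \right)} = \left(- \frac{1}{4}\right) 4 = -1$)
$K{\left(E,D \right)} = 8$ ($K{\left(E,D \right)} = \left(-1 - 1\right) \left(-4\right) = \left(-2\right) \left(-4\right) = 8$)
$-16060 - a{\left(K{\left(y{\left(1 \right)},3 \right)} \right)} = -16060 - \frac{1}{-74 + 8} = -16060 - \frac{1}{-66} = -16060 - - \frac{1}{66} = -16060 + \frac{1}{66} = - \frac{1059959}{66}$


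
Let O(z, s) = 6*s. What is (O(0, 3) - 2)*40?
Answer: 640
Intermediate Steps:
(O(0, 3) - 2)*40 = (6*3 - 2)*40 = (18 - 2)*40 = 16*40 = 640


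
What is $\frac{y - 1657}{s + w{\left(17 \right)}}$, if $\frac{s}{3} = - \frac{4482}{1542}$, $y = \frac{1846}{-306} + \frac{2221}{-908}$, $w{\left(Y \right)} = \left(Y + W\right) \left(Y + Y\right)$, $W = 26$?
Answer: $- \frac{59463366005}{51887141532} \approx -1.146$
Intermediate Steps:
$w{\left(Y \right)} = 2 Y \left(26 + Y\right)$ ($w{\left(Y \right)} = \left(Y + 26\right) \left(Y + Y\right) = \left(26 + Y\right) 2 Y = 2 Y \left(26 + Y\right)$)
$y = - \frac{1177897}{138924}$ ($y = 1846 \left(- \frac{1}{306}\right) + 2221 \left(- \frac{1}{908}\right) = - \frac{923}{153} - \frac{2221}{908} = - \frac{1177897}{138924} \approx -8.4787$)
$s = - \frac{2241}{257}$ ($s = 3 \left(- \frac{4482}{1542}\right) = 3 \left(\left(-4482\right) \frac{1}{1542}\right) = 3 \left(- \frac{747}{257}\right) = - \frac{2241}{257} \approx -8.7198$)
$\frac{y - 1657}{s + w{\left(17 \right)}} = \frac{- \frac{1177897}{138924} - 1657}{- \frac{2241}{257} + 2 \cdot 17 \left(26 + 17\right)} = - \frac{231374965}{138924 \left(- \frac{2241}{257} + 2 \cdot 17 \cdot 43\right)} = - \frac{231374965}{138924 \left(- \frac{2241}{257} + 1462\right)} = - \frac{231374965}{138924 \cdot \frac{373493}{257}} = \left(- \frac{231374965}{138924}\right) \frac{257}{373493} = - \frac{59463366005}{51887141532}$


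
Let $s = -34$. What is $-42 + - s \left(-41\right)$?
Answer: $-1436$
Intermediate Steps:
$-42 + - s \left(-41\right) = -42 + \left(-1\right) \left(-34\right) \left(-41\right) = -42 + 34 \left(-41\right) = -42 - 1394 = -1436$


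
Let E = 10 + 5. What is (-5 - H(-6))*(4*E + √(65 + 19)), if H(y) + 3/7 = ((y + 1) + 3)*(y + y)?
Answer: -12000/7 - 400*√21/7 ≈ -1976.1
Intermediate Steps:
E = 15
H(y) = -3/7 + 2*y*(4 + y) (H(y) = -3/7 + ((y + 1) + 3)*(y + y) = -3/7 + ((1 + y) + 3)*(2*y) = -3/7 + (4 + y)*(2*y) = -3/7 + 2*y*(4 + y))
(-5 - H(-6))*(4*E + √(65 + 19)) = (-5 - (-3/7 + 2*(-6)² + 8*(-6)))*(4*15 + √(65 + 19)) = (-5 - (-3/7 + 2*36 - 48))*(60 + √84) = (-5 - (-3/7 + 72 - 48))*(60 + 2*√21) = (-5 - 1*165/7)*(60 + 2*√21) = (-5 - 165/7)*(60 + 2*√21) = -200*(60 + 2*√21)/7 = -12000/7 - 400*√21/7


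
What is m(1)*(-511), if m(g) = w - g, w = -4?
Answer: 2555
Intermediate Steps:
m(g) = -4 - g
m(1)*(-511) = (-4 - 1*1)*(-511) = (-4 - 1)*(-511) = -5*(-511) = 2555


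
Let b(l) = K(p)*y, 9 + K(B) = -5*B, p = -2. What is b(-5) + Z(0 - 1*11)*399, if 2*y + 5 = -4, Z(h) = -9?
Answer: -7191/2 ≈ -3595.5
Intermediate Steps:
y = -9/2 (y = -5/2 + (½)*(-4) = -5/2 - 2 = -9/2 ≈ -4.5000)
K(B) = -9 - 5*B
b(l) = -9/2 (b(l) = (-9 - 5*(-2))*(-9/2) = (-9 + 10)*(-9/2) = 1*(-9/2) = -9/2)
b(-5) + Z(0 - 1*11)*399 = -9/2 - 9*399 = -9/2 - 3591 = -7191/2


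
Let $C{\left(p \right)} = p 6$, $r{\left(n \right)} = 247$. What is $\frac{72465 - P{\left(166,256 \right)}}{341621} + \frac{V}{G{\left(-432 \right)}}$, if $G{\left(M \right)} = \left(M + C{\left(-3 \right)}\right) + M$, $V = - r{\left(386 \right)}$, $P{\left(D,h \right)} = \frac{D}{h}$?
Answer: $\frac{1355830355}{2754831744} \approx 0.49216$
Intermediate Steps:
$C{\left(p \right)} = 6 p$
$V = -247$ ($V = \left(-1\right) 247 = -247$)
$G{\left(M \right)} = -18 + 2 M$ ($G{\left(M \right)} = \left(M + 6 \left(-3\right)\right) + M = \left(M - 18\right) + M = \left(-18 + M\right) + M = -18 + 2 M$)
$\frac{72465 - P{\left(166,256 \right)}}{341621} + \frac{V}{G{\left(-432 \right)}} = \frac{72465 - \frac{166}{256}}{341621} - \frac{247}{-18 + 2 \left(-432\right)} = \left(72465 - 166 \cdot \frac{1}{256}\right) \frac{1}{341621} - \frac{247}{-18 - 864} = \left(72465 - \frac{83}{128}\right) \frac{1}{341621} - \frac{247}{-882} = \left(72465 - \frac{83}{128}\right) \frac{1}{341621} - - \frac{247}{882} = \frac{9275437}{128} \cdot \frac{1}{341621} + \frac{247}{882} = \frac{9275437}{43727488} + \frac{247}{882} = \frac{1355830355}{2754831744}$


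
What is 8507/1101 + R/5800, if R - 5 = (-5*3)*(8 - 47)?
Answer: 4999019/638580 ≈ 7.8283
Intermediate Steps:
R = 590 (R = 5 + (-5*3)*(8 - 47) = 5 - 15*(-39) = 5 + 585 = 590)
8507/1101 + R/5800 = 8507/1101 + 590/5800 = 8507*(1/1101) + 590*(1/5800) = 8507/1101 + 59/580 = 4999019/638580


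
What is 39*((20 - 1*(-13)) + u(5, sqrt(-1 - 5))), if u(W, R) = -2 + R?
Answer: 1209 + 39*I*sqrt(6) ≈ 1209.0 + 95.53*I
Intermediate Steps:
39*((20 - 1*(-13)) + u(5, sqrt(-1 - 5))) = 39*((20 - 1*(-13)) + (-2 + sqrt(-1 - 5))) = 39*((20 + 13) + (-2 + sqrt(-6))) = 39*(33 + (-2 + I*sqrt(6))) = 39*(31 + I*sqrt(6)) = 1209 + 39*I*sqrt(6)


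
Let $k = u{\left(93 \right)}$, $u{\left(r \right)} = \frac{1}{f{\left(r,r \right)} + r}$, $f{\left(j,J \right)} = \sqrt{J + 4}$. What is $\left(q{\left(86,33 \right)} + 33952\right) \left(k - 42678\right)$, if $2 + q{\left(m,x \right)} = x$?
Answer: $- \frac{12403188845229}{8552} - \frac{33983 \sqrt{97}}{8552} \approx -1.4503 \cdot 10^{9}$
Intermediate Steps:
$f{\left(j,J \right)} = \sqrt{4 + J}$
$u{\left(r \right)} = \frac{1}{r + \sqrt{4 + r}}$ ($u{\left(r \right)} = \frac{1}{\sqrt{4 + r} + r} = \frac{1}{r + \sqrt{4 + r}}$)
$q{\left(m,x \right)} = -2 + x$
$k = \frac{1}{93 + \sqrt{97}}$ ($k = \frac{1}{93 + \sqrt{4 + 93}} = \frac{1}{93 + \sqrt{97}} \approx 0.009723$)
$\left(q{\left(86,33 \right)} + 33952\right) \left(k - 42678\right) = \left(\left(-2 + 33\right) + 33952\right) \left(\left(\frac{93}{8552} - \frac{\sqrt{97}}{8552}\right) - 42678\right) = \left(31 + 33952\right) \left(- \frac{364982163}{8552} - \frac{\sqrt{97}}{8552}\right) = 33983 \left(- \frac{364982163}{8552} - \frac{\sqrt{97}}{8552}\right) = - \frac{12403188845229}{8552} - \frac{33983 \sqrt{97}}{8552}$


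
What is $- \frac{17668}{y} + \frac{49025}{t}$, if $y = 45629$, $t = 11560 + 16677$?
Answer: $\frac{1738070409}{1288426073} \approx 1.349$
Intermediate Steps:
$t = 28237$
$- \frac{17668}{y} + \frac{49025}{t} = - \frac{17668}{45629} + \frac{49025}{28237} = \frac{1738070409}{1288426073}$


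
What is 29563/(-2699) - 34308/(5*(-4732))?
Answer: -151715822/15964585 ≈ -9.5033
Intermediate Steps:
29563/(-2699) - 34308/(5*(-4732)) = 29563*(-1/2699) - 34308/(-23660) = -29563/2699 - 34308*(-1/23660) = -29563/2699 + 8577/5915 = -151715822/15964585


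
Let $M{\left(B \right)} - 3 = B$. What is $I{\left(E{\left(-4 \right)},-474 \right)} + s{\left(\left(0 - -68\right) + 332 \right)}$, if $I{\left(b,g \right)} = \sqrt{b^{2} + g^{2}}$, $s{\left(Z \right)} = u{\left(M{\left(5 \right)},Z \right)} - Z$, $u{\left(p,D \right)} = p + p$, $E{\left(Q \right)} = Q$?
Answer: $-384 + 2 \sqrt{56173} \approx 90.017$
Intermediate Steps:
$M{\left(B \right)} = 3 + B$
$u{\left(p,D \right)} = 2 p$
$s{\left(Z \right)} = 16 - Z$ ($s{\left(Z \right)} = 2 \left(3 + 5\right) - Z = 2 \cdot 8 - Z = 16 - Z$)
$I{\left(E{\left(-4 \right)},-474 \right)} + s{\left(\left(0 - -68\right) + 332 \right)} = \sqrt{\left(-4\right)^{2} + \left(-474\right)^{2}} - \left(316 + 68\right) = \sqrt{16 + 224676} + \left(16 - \left(\left(0 + 68\right) + 332\right)\right) = \sqrt{224692} + \left(16 - \left(68 + 332\right)\right) = 2 \sqrt{56173} + \left(16 - 400\right) = 2 \sqrt{56173} - 384 = -384 + 2 \sqrt{56173}$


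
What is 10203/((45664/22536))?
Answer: 28741851/5708 ≈ 5035.4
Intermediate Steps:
10203/((45664/22536)) = 10203/((45664*(1/22536))) = 10203/(5708/2817) = 10203*(2817/5708) = 28741851/5708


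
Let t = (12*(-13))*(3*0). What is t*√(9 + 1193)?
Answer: 0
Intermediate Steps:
t = 0 (t = -156*0 = 0)
t*√(9 + 1193) = 0*√(9 + 1193) = 0*√1202 = 0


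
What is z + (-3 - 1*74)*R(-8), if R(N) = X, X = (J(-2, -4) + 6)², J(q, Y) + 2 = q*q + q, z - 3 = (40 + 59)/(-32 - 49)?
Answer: -24932/9 ≈ -2770.2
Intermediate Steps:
z = 16/9 (z = 3 + (40 + 59)/(-32 - 49) = 3 + 99/(-81) = 3 + 99*(-1/81) = 3 - 11/9 = 16/9 ≈ 1.7778)
J(q, Y) = -2 + q + q² (J(q, Y) = -2 + (q*q + q) = -2 + (q² + q) = -2 + (q + q²) = -2 + q + q²)
X = 36 (X = ((-2 - 2 + (-2)²) + 6)² = ((-2 - 2 + 4) + 6)² = (0 + 6)² = 6² = 36)
R(N) = 36
z + (-3 - 1*74)*R(-8) = 16/9 + (-3 - 1*74)*36 = 16/9 + (-3 - 74)*36 = 16/9 - 77*36 = 16/9 - 2772 = -24932/9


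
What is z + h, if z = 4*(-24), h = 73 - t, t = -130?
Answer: 107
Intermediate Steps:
h = 203 (h = 73 - 1*(-130) = 73 + 130 = 203)
z = -96
z + h = -96 + 203 = 107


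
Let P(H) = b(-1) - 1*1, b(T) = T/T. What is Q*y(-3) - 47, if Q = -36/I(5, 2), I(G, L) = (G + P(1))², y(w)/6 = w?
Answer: -527/25 ≈ -21.080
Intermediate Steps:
b(T) = 1
y(w) = 6*w
P(H) = 0 (P(H) = 1 - 1*1 = 1 - 1 = 0)
I(G, L) = G² (I(G, L) = (G + 0)² = G²)
Q = -36/25 (Q = -36/(5²) = -36/25 ≈ -1.4400)
Q*y(-3) - 47 = -216*(-3)/25 - 47 = -36/25*(-18) - 47 = 648/25 - 47 = -527/25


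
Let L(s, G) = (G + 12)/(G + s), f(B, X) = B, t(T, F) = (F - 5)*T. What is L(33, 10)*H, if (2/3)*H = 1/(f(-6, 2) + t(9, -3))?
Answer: -11/1118 ≈ -0.0098390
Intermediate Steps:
t(T, F) = T*(-5 + F) (t(T, F) = (-5 + F)*T = T*(-5 + F))
L(s, G) = (12 + G)/(G + s)
H = -1/52 (H = 3/(2*(-6 + 9*(-5 - 3))) = 3/(2*(-6 + 9*(-8))) = 3/(2*(-6 - 72)) = (3/2)/(-78) = (3/2)*(-1/78) = -1/52 ≈ -0.019231)
L(33, 10)*H = ((12 + 10)/(10 + 33))*(-1/52) = (22/43)*(-1/52) = -11/1118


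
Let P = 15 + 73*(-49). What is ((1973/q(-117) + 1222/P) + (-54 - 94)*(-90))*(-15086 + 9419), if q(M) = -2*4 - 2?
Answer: -101879223543/1370 ≈ -7.4364e+7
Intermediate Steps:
P = -3562 (P = 15 - 3577 = -3562)
q(M) = -10 (q(M) = -8 - 2 = -10)
((1973/q(-117) + 1222/P) + (-54 - 94)*(-90))*(-15086 + 9419) = ((1973/(-10) + 1222/(-3562)) + (-54 - 94)*(-90))*(-15086 + 9419) = ((1973*(-⅒) + 1222*(-1/3562)) - 148*(-90))*(-5667) = ((-1973/10 - 47/137) + 13320)*(-5667) = (-270771/1370 + 13320)*(-5667) = (17977629/1370)*(-5667) = -101879223543/1370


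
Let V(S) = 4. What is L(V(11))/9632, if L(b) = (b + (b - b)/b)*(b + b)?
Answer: 1/301 ≈ 0.0033223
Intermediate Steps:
L(b) = 2*b**2 (L(b) = (b + 0/b)*(2*b) = (b + 0)*(2*b) = b*(2*b) = 2*b**2)
L(V(11))/9632 = (2*4**2)/9632 = (2*16)*(1/9632) = 32*(1/9632) = 1/301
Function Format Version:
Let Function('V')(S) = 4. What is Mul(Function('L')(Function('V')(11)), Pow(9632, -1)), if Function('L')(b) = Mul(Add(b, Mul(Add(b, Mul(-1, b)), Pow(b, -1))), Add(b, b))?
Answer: Rational(1, 301) ≈ 0.0033223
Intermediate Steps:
Function('L')(b) = Mul(2, Pow(b, 2)) (Function('L')(b) = Mul(Add(b, Mul(0, Pow(b, -1))), Mul(2, b)) = Mul(Add(b, 0), Mul(2, b)) = Mul(b, Mul(2, b)) = Mul(2, Pow(b, 2)))
Mul(Function('L')(Function('V')(11)), Pow(9632, -1)) = Mul(Mul(2, Pow(4, 2)), Pow(9632, -1)) = Mul(Mul(2, 16), Rational(1, 9632)) = Mul(32, Rational(1, 9632)) = Rational(1, 301)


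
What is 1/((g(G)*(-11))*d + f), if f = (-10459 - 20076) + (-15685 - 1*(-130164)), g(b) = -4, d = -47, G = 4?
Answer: 1/81876 ≈ 1.2214e-5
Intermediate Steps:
f = 83944 (f = -30535 + (-15685 + 130164) = -30535 + 114479 = 83944)
1/((g(G)*(-11))*d + f) = 1/(-4*(-11)*(-47) + 83944) = 1/(44*(-47) + 83944) = 1/(-2068 + 83944) = 1/81876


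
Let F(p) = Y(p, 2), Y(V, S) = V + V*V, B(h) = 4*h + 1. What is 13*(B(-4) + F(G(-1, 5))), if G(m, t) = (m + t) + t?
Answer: 975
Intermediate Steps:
B(h) = 1 + 4*h
G(m, t) = m + 2*t
Y(V, S) = V + V**2
F(p) = p*(1 + p)
13*(B(-4) + F(G(-1, 5))) = 13*((1 + 4*(-4)) + (-1 + 2*5)*(1 + (-1 + 2*5))) = 13*((1 - 16) + (-1 + 10)*(1 + (-1 + 10))) = 13*(-15 + 9*(1 + 9)) = 13*(-15 + 9*10) = 13*(-15 + 90) = 13*75 = 975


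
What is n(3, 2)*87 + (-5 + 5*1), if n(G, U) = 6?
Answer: 522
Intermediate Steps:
n(3, 2)*87 + (-5 + 5*1) = 6*87 + (-5 + 5*1) = 522 + (-5 + 5) = 522 + 0 = 522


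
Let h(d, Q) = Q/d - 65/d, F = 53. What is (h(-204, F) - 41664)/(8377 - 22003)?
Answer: 708287/231642 ≈ 3.0577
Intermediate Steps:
h(d, Q) = -65/d + Q/d
(h(-204, F) - 41664)/(8377 - 22003) = ((-65 + 53)/(-204) - 41664)/(8377 - 22003) = (-1/204*(-12) - 41664)/(-13626) = (1/17 - 41664)*(-1/13626) = -708287/17*(-1/13626) = 708287/231642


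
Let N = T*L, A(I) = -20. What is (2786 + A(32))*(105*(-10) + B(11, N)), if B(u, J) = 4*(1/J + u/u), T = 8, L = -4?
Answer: -11574327/4 ≈ -2.8936e+6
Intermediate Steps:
N = -32 (N = 8*(-4) = -32)
B(u, J) = 4 + 4/J (B(u, J) = 4*(1/J + 1) = 4*(1 + 1/J) = 4 + 4/J)
(2786 + A(32))*(105*(-10) + B(11, N)) = (2786 - 20)*(105*(-10) + (4 + 4/(-32))) = 2766*(-1050 + (4 + 4*(-1/32))) = 2766*(-1050 + (4 - 1/8)) = 2766*(-1050 + 31/8) = 2766*(-8369/8) = -11574327/4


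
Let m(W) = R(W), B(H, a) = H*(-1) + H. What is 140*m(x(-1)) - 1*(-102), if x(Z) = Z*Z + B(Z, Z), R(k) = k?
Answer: 242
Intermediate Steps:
B(H, a) = 0 (B(H, a) = -H + H = 0)
x(Z) = Z**2 (x(Z) = Z*Z + 0 = Z**2 + 0 = Z**2)
m(W) = W
140*m(x(-1)) - 1*(-102) = 140*(-1)**2 - 1*(-102) = 140*1 + 102 = 140 + 102 = 242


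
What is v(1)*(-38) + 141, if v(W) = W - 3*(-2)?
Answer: -125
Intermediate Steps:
v(W) = 6 + W (v(W) = W + 6 = 6 + W)
v(1)*(-38) + 141 = (6 + 1)*(-38) + 141 = 7*(-38) + 141 = -266 + 141 = -125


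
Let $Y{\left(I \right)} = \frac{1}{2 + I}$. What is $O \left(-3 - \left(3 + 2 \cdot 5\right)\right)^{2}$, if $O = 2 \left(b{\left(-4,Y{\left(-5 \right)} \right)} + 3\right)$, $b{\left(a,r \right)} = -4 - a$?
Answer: $1536$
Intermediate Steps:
$O = 6$ ($O = 2 \left(\left(-4 - -4\right) + 3\right) = 2 \left(\left(-4 + 4\right) + 3\right) = 2 \left(0 + 3\right) = 2 \cdot 3 = 6$)
$O \left(-3 - \left(3 + 2 \cdot 5\right)\right)^{2} = 6 \left(-3 - \left(3 + 2 \cdot 5\right)\right)^{2} = 6 \left(-3 - 13\right)^{2} = 6 \left(-16\right)^{2} = 6 \cdot 256 = 1536$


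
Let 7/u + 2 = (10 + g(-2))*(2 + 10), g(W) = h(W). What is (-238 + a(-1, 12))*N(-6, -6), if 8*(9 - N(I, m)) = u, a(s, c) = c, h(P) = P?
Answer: -763993/376 ≈ -2031.9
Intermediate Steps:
g(W) = W
u = 7/94 (u = 7/(-2 + (10 - 2)*(2 + 10)) = 7/(-2 + 8*12) = 7/(-2 + 96) = 7/94 ≈ 0.074468)
N(I, m) = 6761/752 (N(I, m) = 9 - 1/8*7/94 = 9 - 7/752 = 6761/752)
(-238 + a(-1, 12))*N(-6, -6) = (-238 + 12)*(6761/752) = -226*6761/752 = -763993/376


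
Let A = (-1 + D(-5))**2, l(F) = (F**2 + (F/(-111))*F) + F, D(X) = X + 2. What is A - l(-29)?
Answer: -87515/111 ≈ -788.42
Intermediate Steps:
D(X) = 2 + X
l(F) = F + 110*F**2/111 (l(F) = (F**2 + (F*(-1/111))*F) + F = (F**2 + (-F/111)*F) + F = (F**2 - F**2/111) + F = 110*F**2/111 + F = F + 110*F**2/111)
A = 16 (A = (-1 + (2 - 5))**2 = (-1 - 3)**2 = (-4)**2 = 16)
A - l(-29) = 16 - (-29)*(111 + 110*(-29))/111 = 16 - (-29)*(111 - 3190)/111 = 16 - (-29)*(-3079)/111 = 16 - 1*89291/111 = 16 - 89291/111 = -87515/111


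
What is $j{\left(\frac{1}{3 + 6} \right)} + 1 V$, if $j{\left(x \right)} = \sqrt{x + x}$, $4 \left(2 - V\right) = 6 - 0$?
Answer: $\frac{1}{2} + \frac{\sqrt{2}}{3} \approx 0.9714$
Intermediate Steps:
$V = \frac{1}{2}$ ($V = 2 - \frac{6 - 0}{4} = 2 - \frac{6 + 0}{4} = 2 - \frac{3}{2} = \frac{1}{2} \approx 0.5$)
$j{\left(x \right)} = \sqrt{2} \sqrt{x}$ ($j{\left(x \right)} = \sqrt{2 x} = \sqrt{2} \sqrt{x}$)
$j{\left(\frac{1}{3 + 6} \right)} + 1 V = \sqrt{2} \sqrt{\frac{1}{3 + 6}} + 1 \cdot \frac{1}{2} = \sqrt{2} \sqrt{\frac{1}{9}} + \frac{1}{2} = \frac{\sqrt{2}}{3} + \frac{1}{2} = \frac{1}{2} + \frac{\sqrt{2}}{3}$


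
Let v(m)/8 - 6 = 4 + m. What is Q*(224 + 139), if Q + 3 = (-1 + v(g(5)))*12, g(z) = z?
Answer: 517275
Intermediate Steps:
v(m) = 80 + 8*m (v(m) = 48 + 8*(4 + m) = 48 + (32 + 8*m) = 80 + 8*m)
Q = 1425 (Q = -3 + (-1 + (80 + 8*5))*12 = -3 + (-1 + (80 + 40))*12 = -3 + (-1 + 120)*12 = -3 + 119*12 = -3 + 1428 = 1425)
Q*(224 + 139) = 1425*(224 + 139) = 1425*363 = 517275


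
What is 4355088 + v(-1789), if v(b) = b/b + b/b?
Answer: 4355090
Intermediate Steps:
v(b) = 2 (v(b) = 1 + 1 = 2)
4355088 + v(-1789) = 4355088 + 2 = 4355090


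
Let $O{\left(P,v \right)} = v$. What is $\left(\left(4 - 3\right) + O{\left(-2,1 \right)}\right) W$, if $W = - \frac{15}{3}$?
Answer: $-10$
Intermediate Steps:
$W = -5$ ($W = \left(-15\right) \frac{1}{3} = -5$)
$\left(\left(4 - 3\right) + O{\left(-2,1 \right)}\right) W = \left(\left(4 - 3\right) + 1\right) \left(-5\right) = \left(1 + 1\right) \left(-5\right) = 2 \left(-5\right) = -10$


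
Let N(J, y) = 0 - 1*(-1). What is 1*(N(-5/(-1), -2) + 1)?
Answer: 2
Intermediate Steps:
N(J, y) = 1 (N(J, y) = 0 + 1 = 1)
1*(N(-5/(-1), -2) + 1) = 1*(1 + 1) = 1*2 = 2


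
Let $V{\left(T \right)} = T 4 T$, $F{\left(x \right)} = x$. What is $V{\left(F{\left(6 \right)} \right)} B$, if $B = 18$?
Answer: $2592$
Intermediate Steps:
$V{\left(T \right)} = 4 T^{2}$ ($V{\left(T \right)} = 4 T T = 4 T^{2}$)
$V{\left(F{\left(6 \right)} \right)} B = 4 \cdot 6^{2} \cdot 18 = 4 \cdot 36 \cdot 18 = 144 \cdot 18 = 2592$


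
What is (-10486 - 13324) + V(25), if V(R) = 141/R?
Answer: -595109/25 ≈ -23804.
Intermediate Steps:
(-10486 - 13324) + V(25) = (-10486 - 13324) + 141/25 = -23810 + 141*(1/25) = -23810 + 141/25 = -595109/25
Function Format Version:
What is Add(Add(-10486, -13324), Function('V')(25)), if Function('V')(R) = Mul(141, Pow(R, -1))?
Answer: Rational(-595109, 25) ≈ -23804.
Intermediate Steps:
Add(Add(-10486, -13324), Function('V')(25)) = Add(Add(-10486, -13324), Mul(141, Pow(25, -1))) = Add(-23810, Mul(141, Rational(1, 25))) = Add(-23810, Rational(141, 25)) = Rational(-595109, 25)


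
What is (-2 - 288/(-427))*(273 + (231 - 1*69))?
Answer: -246210/427 ≈ -576.60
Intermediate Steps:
(-2 - 288/(-427))*(273 + (231 - 1*69)) = (-2 - 288*(-1/427))*(273 + (231 - 69)) = (-2 + 288/427)*(273 + 162) = -566/427*435 = -246210/427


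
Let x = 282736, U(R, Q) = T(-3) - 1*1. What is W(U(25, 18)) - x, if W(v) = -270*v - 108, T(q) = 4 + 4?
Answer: -284734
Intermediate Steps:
T(q) = 8
U(R, Q) = 7 (U(R, Q) = 8 - 1*1 = 8 - 1 = 7)
W(v) = -108 - 270*v
W(U(25, 18)) - x = (-108 - 270*7) - 1*282736 = (-108 - 1890) - 282736 = -1998 - 282736 = -284734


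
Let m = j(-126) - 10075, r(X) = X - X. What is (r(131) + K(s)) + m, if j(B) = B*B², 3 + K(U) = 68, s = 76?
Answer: -2010386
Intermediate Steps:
K(U) = 65 (K(U) = -3 + 68 = 65)
j(B) = B³
r(X) = 0
m = -2010451 (m = (-126)³ - 10075 = -2000376 - 10075 = -2010451)
(r(131) + K(s)) + m = (0 + 65) - 2010451 = 65 - 2010451 = -2010386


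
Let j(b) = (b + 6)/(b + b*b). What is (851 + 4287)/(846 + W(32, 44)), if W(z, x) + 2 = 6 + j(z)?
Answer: 387552/64117 ≈ 6.0444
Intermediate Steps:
j(b) = (6 + b)/(b + b²)
W(z, x) = 4 + (6 + z)/(z*(1 + z)) (W(z, x) = -2 + (6 + (6 + z)/(z*(1 + z))) = 4 + (6 + z)/(z*(1 + z)))
(851 + 4287)/(846 + W(32, 44)) = (851 + 4287)/(846 + (6 + 32 + 4*32*(1 + 32))/(32*(1 + 32))) = 5138/(846 + (1/32)*(6 + 32 + 4*32*33)/33) = 5138/(846 + (1/32)*(1/33)*(6 + 32 + 4224)) = 5138/(846 + (1/32)*(1/33)*4262) = 5138/(846 + 2131/528) = 5138/(448819/528) = 5138*(528/448819) = 387552/64117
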